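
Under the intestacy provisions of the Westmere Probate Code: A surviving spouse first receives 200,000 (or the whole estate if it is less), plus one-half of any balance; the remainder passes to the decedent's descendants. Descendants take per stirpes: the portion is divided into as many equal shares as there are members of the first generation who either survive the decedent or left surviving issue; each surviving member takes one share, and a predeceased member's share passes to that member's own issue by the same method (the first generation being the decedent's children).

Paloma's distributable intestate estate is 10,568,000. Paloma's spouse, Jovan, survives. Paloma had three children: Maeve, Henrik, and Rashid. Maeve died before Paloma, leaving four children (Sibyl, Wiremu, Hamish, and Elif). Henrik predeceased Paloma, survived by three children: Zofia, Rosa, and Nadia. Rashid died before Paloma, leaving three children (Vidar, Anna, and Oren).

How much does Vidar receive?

Vidar receives 576,000.

Jovan first takes 200,000, leaving a balance of 10,368,000. Jovan then takes one-half of the balance (5,184,000), for a total of 5,384,000. The remaining 5,184,000 passes to the descendants.
The descendants' portion (5,184,000) is divided into 3 shares of 1,728,000: Maeve's 1,728,000 share passes to Maeve's issue; Henrik's 1,728,000 share passes to Henrik's issue; Rashid's 1,728,000 share passes to Rashid's issue.
Maeve's share (1,728,000) is divided into 4 shares of 432,000: Sibyl, Wiremu, Hamish, and Elif each take 432,000.
Henrik's share (1,728,000) is divided into 3 shares of 576,000: Zofia, Rosa, and Nadia each take 576,000.
Rashid's share (1,728,000) is divided into 3 shares of 576,000: Vidar, Anna, and Oren each take 576,000.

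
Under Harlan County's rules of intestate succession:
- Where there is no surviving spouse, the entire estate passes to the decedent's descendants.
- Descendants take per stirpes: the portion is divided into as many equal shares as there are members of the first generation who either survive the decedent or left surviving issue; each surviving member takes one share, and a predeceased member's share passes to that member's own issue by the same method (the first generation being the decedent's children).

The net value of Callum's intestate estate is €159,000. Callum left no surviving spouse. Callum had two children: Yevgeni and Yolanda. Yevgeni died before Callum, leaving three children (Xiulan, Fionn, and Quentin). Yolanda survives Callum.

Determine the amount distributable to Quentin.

The entire €159,000 passes to the descendants.
That amount (€159,000) is divided into 2 shares of €79,500: Yolanda takes €79,500; Yevgeni's €79,500 share passes to Yevgeni's issue.
Yevgeni's share (€79,500) is divided into 3 shares of €26,500: Xiulan, Fionn, and Quentin each take €26,500.

Quentin receives €26,500.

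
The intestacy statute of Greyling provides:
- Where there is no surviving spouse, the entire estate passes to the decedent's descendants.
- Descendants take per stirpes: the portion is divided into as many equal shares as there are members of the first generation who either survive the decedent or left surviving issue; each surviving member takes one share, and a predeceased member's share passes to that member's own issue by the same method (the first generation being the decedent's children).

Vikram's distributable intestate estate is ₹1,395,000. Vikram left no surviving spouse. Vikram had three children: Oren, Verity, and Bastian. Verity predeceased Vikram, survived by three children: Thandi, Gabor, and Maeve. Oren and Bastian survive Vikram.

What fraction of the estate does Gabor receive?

Gabor receives 1/9 of the estate.

The entire ₹1,395,000 passes to the descendants.
That amount (₹1,395,000) is divided into 3 shares of ₹465,000: Oren and Bastian each take ₹465,000; Verity's ₹465,000 share passes to Verity's issue.
Verity's share (₹465,000) is divided into 3 shares of ₹155,000: Thandi, Gabor, and Maeve each take ₹155,000.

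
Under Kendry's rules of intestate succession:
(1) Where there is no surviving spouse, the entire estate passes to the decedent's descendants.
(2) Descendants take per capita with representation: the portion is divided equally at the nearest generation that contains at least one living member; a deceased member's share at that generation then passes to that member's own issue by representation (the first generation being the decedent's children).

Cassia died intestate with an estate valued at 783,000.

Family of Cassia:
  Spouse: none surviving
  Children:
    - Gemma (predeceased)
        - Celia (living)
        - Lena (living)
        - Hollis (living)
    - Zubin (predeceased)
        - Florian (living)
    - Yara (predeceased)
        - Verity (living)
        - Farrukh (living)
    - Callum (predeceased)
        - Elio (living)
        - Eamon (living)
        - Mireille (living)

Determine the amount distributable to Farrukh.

The entire 783,000 passes to the descendants.
No child survives, so the initial division is made at the grandchildren's generation.
That amount (783,000) is divided into 9 shares of 87,000: Celia, Lena, Hollis, Florian, Verity, Farrukh, Elio, Eamon, and Mireille each take 87,000.

Farrukh receives 87,000.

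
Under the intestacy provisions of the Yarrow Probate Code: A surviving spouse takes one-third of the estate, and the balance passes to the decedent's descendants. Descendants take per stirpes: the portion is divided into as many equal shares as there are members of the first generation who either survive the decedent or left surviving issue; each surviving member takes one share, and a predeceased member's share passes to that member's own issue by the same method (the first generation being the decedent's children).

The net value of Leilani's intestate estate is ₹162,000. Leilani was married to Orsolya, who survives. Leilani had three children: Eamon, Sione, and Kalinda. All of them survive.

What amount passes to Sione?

Sione receives ₹36,000.

Orsolya takes one-third of ₹162,000 = ₹54,000. The remaining ₹108,000 passes to the descendants.
The descendants' portion (₹108,000) is divided into 3 shares of ₹36,000: Eamon, Sione, and Kalinda each take ₹36,000.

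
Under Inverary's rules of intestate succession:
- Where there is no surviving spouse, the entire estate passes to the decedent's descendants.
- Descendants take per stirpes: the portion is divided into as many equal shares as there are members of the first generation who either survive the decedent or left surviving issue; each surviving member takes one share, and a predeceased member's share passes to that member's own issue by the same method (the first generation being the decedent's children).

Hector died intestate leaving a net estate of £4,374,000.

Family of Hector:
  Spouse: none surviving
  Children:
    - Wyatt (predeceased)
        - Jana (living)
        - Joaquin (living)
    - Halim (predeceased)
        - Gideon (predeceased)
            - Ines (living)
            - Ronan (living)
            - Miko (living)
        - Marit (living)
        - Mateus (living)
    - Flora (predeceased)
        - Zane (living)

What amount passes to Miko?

The entire £4,374,000 passes to the descendants.
That amount (£4,374,000) is divided into 3 shares of £1,458,000: Wyatt's £1,458,000 share passes to Wyatt's issue; Halim's £1,458,000 share passes to Halim's issue; Flora's £1,458,000 share passes to Flora's issue.
Wyatt's share (£1,458,000) is divided into 2 shares of £729,000: Jana and Joaquin each take £729,000.
Halim's share (£1,458,000) is divided into 3 shares of £486,000: Marit and Mateus each take £486,000; Gideon's £486,000 share passes to Gideon's issue.
Gideon's share (£486,000) is divided into 3 shares of £162,000: Ines, Ronan, and Miko each take £162,000.
Flora's share (£1,458,000) passes entirely to Zane.

Miko receives £162,000.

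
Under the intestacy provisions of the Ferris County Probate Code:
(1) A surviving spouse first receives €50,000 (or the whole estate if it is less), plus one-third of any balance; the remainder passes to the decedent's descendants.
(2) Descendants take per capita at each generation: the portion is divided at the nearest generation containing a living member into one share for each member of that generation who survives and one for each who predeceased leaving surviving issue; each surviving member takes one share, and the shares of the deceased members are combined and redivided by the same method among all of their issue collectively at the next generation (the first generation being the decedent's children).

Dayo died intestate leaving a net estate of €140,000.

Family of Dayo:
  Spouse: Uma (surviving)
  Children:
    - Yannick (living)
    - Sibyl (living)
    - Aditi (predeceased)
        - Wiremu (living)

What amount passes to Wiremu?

Uma first takes €50,000, leaving a balance of €90,000. Uma then takes one-third of the balance (€30,000), for a total of €80,000. The remaining €60,000 passes to the descendants.
The descendants' portion (€60,000) is divided at the children's generation into 3 shares of €20,000. Yannick and Sibyl each take €20,000. The remaining share for the deceased Aditi (€20,000) is carried to the next generation.
That pool (€20,000) passes entirely to Wiremu, the sole taker at the grandchildren's generation.

Wiremu receives €20,000.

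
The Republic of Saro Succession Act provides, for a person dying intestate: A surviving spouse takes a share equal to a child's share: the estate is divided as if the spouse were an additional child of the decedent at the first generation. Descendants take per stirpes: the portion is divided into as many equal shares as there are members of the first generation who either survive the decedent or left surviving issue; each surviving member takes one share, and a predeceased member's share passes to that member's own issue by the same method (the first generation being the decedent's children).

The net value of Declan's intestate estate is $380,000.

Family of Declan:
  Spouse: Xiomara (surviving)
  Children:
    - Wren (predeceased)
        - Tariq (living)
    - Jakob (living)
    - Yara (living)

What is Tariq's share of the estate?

Tariq receives $95,000.

The spouse counts as an additional share at the children's level, so there are 4 primary shares of $95,000. Xiomara takes one such share ($95,000).
The children's combined portion ($285,000) is divided into 3 shares of $95,000: Jakob and Yara each take $95,000; Wren's $95,000 share passes to Wren's issue.
Wren's share ($95,000) passes entirely to Tariq.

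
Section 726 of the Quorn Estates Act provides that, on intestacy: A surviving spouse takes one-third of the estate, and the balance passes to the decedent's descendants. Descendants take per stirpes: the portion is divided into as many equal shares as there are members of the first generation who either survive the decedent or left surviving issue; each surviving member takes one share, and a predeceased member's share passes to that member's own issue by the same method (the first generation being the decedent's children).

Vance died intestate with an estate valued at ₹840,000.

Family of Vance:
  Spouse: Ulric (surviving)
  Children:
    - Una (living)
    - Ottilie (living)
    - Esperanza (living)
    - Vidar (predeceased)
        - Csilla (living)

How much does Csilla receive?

Csilla receives ₹140,000.

Ulric takes one-third of ₹840,000 = ₹280,000. The remaining ₹560,000 passes to the descendants.
The descendants' portion (₹560,000) is divided into 4 shares of ₹140,000: Una, Ottilie, and Esperanza each take ₹140,000; Vidar's ₹140,000 share passes to Vidar's issue.
Vidar's share (₹140,000) passes entirely to Csilla.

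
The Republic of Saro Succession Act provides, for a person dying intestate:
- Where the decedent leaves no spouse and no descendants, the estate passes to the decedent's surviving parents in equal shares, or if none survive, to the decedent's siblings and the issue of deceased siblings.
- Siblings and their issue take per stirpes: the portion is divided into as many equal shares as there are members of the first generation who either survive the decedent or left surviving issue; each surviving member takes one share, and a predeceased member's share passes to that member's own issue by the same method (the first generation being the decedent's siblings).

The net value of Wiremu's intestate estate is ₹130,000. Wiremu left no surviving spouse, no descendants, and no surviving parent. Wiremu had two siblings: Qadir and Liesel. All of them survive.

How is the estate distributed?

The entire ₹130,000 passes to the siblings and their issue.
That amount (₹130,000) is divided into 2 shares of ₹65,000: Qadir and Liesel each take ₹65,000.

Qadir: ₹65,000; Liesel: ₹65,000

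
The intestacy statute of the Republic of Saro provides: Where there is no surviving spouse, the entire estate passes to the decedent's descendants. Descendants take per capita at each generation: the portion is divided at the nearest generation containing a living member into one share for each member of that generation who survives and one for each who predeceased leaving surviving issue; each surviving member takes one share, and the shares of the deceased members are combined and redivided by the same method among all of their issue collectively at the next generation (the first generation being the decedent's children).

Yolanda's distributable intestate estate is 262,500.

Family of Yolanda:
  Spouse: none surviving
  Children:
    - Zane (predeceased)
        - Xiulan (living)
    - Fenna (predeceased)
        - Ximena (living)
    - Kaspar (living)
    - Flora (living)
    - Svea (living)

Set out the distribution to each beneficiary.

Xiulan: 52,500; Ximena: 52,500; Kaspar: 52,500; Flora: 52,500; Svea: 52,500

The entire 262,500 passes to the descendants.
That amount (262,500) is divided at the children's generation into 5 shares of 52,500. Kaspar, Flora, and Svea each take 52,500. The 2 shares of the deceased (Zane and Fenna) are combined into a pool of 105,000.
That pool (105,000) is divided at the grandchildren's generation equally among Xiulan and Ximena: 52,500 each.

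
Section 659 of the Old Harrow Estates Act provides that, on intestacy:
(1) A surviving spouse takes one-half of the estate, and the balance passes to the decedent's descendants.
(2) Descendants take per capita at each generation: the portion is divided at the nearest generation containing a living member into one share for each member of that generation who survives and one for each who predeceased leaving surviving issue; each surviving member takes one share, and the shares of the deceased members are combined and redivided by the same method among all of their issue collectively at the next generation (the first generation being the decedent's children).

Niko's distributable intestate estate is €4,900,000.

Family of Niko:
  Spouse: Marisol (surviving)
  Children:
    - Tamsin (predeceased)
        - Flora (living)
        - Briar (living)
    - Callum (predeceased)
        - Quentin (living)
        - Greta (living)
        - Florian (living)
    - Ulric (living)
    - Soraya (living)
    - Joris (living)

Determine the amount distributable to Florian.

Marisol takes one-half of €4,900,000 = €2,450,000. The remaining €2,450,000 passes to the descendants.
The descendants' portion (€2,450,000) is divided at the children's generation into 5 shares of €490,000. Ulric, Soraya, and Joris each take €490,000. The 2 shares of the deceased (Tamsin and Callum) are combined into a pool of €980,000.
That pool (€980,000) is divided at the grandchildren's generation equally among Flora, Briar, Quentin, Greta, and Florian: €196,000 each.

Florian receives €196,000.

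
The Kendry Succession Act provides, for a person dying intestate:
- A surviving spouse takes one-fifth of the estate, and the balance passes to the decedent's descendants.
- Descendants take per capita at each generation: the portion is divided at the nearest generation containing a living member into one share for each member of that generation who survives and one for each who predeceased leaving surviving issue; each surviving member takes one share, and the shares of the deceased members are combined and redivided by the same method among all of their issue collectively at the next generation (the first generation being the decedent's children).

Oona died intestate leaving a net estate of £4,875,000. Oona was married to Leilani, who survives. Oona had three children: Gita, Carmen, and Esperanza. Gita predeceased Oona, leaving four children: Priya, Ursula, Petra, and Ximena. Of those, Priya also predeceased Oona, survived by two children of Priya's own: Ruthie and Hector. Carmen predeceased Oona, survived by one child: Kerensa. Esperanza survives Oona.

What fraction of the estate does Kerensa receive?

Leilani takes one-fifth of £4,875,000 = £975,000. The remaining £3,900,000 passes to the descendants.
The descendants' portion (£3,900,000) is divided at the children's generation into 3 shares of £1,300,000. Esperanza takes £1,300,000. The 2 shares of the deceased (Gita and Carmen) are combined into a pool of £2,600,000.
That pool (£2,600,000) is divided at the grandchildren's generation into 5 shares of £520,000. Ursula, Petra, Ximena, and Kerensa each take £520,000. The remaining share for the deceased Priya (£520,000) is carried to the next generation.
That pool (£520,000) is divided at the great-grandchildren's generation equally among Ruthie and Hector: £260,000 each.

Kerensa receives 8/75 of the estate.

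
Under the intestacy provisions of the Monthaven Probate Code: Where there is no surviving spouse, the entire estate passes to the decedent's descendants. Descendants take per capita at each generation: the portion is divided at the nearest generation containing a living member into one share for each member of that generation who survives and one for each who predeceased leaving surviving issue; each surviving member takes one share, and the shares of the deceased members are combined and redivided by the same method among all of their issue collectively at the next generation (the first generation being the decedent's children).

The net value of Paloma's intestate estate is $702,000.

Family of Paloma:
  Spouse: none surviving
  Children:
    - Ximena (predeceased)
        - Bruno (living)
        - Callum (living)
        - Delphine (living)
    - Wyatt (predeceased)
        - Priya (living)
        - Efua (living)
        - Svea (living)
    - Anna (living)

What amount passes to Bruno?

Bruno receives $78,000.

The entire $702,000 passes to the descendants.
That amount ($702,000) is divided at the children's generation into 3 shares of $234,000. Anna takes $234,000. The 2 shares of the deceased (Ximena and Wyatt) are combined into a pool of $468,000.
That pool ($468,000) is divided at the grandchildren's generation equally among Bruno, Callum, Delphine, Priya, Efua, and Svea: $78,000 each.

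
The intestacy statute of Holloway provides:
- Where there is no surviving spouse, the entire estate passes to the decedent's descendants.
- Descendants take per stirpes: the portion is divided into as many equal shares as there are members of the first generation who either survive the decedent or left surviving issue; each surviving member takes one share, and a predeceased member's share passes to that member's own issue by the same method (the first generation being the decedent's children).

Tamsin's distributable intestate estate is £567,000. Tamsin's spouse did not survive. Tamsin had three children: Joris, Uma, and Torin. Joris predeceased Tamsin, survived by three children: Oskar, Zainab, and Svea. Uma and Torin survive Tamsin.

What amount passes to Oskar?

Oskar receives £63,000.

The entire £567,000 passes to the descendants.
That amount (£567,000) is divided into 3 shares of £189,000: Uma and Torin each take £189,000; Joris's £189,000 share passes to Joris's issue.
Joris's share (£189,000) is divided into 3 shares of £63,000: Oskar, Zainab, and Svea each take £63,000.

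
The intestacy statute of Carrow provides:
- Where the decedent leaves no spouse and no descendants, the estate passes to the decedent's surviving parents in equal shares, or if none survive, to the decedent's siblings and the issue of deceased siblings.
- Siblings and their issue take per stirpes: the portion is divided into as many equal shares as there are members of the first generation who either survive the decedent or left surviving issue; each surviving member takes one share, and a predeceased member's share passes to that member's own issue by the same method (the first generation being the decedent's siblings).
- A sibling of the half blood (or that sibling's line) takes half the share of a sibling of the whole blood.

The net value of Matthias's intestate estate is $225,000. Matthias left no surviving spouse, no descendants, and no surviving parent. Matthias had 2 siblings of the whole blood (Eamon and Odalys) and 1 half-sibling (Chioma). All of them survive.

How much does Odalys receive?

Odalys receives $90,000.

The entire $225,000 passes to the siblings and their issue.
Counting each half-blood sibling's line as half a unit, there are 5/2 units in $225,000, so one unit is $90,000. Whole-blood lines (Eamon and Odalys) take $90,000 each; half-blood lines (Chioma) take $45,000 each.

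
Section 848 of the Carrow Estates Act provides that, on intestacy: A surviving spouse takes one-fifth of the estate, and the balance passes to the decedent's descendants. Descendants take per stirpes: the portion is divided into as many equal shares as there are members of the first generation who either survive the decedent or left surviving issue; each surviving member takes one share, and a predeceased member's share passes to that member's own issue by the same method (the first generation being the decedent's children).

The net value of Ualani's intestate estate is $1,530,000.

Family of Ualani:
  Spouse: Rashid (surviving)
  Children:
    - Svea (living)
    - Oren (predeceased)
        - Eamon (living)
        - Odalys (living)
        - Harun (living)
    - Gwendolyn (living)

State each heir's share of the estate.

Rashid takes one-fifth of $1,530,000 = $306,000. The remaining $1,224,000 passes to the descendants.
The descendants' portion ($1,224,000) is divided into 3 shares of $408,000: Svea and Gwendolyn each take $408,000; Oren's $408,000 share passes to Oren's issue.
Oren's share ($408,000) is divided into 3 shares of $136,000: Eamon, Odalys, and Harun each take $136,000.

Rashid: $306,000; Svea: $408,000; Eamon: $136,000; Odalys: $136,000; Harun: $136,000; Gwendolyn: $408,000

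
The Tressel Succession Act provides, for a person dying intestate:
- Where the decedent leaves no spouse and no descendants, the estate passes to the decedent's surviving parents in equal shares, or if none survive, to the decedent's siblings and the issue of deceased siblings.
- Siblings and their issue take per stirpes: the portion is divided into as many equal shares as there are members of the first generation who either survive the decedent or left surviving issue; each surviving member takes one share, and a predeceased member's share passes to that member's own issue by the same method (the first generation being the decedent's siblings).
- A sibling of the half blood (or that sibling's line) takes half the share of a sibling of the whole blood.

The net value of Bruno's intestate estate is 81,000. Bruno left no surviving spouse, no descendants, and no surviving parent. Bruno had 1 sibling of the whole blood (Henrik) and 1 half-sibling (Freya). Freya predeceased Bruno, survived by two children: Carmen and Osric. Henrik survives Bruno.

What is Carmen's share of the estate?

Carmen receives 13,500.

The entire 81,000 passes to the siblings and their issue.
Counting each half-blood sibling's line as half a unit, there are 3/2 units in 81,000, so one unit is 54,000. Whole-blood lines (Henrik) take 54,000 each; half-blood lines (Freya) take 27,000 each.
Freya's share (27,000) is divided into 2 shares of 13,500: Carmen and Osric each take 13,500.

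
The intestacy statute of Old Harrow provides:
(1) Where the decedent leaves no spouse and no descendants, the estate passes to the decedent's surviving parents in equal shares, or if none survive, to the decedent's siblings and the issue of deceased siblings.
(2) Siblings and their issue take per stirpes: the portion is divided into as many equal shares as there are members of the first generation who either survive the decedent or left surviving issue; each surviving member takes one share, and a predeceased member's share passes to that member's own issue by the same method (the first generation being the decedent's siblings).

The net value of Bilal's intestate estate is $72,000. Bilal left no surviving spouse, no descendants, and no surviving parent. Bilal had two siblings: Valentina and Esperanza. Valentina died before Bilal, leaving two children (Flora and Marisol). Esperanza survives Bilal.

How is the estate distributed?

The entire $72,000 passes to the siblings and their issue.
That amount ($72,000) is divided into 2 shares of $36,000: Esperanza takes $36,000; Valentina's $36,000 share passes to Valentina's issue.
Valentina's share ($36,000) is divided into 2 shares of $18,000: Flora and Marisol each take $18,000.

Flora: $18,000; Marisol: $18,000; Esperanza: $36,000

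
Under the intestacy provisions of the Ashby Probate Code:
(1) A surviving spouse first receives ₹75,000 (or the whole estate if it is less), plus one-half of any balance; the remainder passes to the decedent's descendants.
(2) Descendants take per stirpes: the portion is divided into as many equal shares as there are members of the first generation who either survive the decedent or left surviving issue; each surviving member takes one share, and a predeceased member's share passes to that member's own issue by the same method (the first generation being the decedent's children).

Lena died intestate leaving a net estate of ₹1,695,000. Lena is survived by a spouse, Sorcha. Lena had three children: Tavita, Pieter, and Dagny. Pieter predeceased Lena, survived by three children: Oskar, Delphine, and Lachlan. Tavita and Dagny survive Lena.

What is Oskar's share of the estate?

Oskar receives ₹90,000.

Sorcha first takes ₹75,000, leaving a balance of ₹1,620,000. Sorcha then takes one-half of the balance (₹810,000), for a total of ₹885,000. The remaining ₹810,000 passes to the descendants.
The descendants' portion (₹810,000) is divided into 3 shares of ₹270,000: Tavita and Dagny each take ₹270,000; Pieter's ₹270,000 share passes to Pieter's issue.
Pieter's share (₹270,000) is divided into 3 shares of ₹90,000: Oskar, Delphine, and Lachlan each take ₹90,000.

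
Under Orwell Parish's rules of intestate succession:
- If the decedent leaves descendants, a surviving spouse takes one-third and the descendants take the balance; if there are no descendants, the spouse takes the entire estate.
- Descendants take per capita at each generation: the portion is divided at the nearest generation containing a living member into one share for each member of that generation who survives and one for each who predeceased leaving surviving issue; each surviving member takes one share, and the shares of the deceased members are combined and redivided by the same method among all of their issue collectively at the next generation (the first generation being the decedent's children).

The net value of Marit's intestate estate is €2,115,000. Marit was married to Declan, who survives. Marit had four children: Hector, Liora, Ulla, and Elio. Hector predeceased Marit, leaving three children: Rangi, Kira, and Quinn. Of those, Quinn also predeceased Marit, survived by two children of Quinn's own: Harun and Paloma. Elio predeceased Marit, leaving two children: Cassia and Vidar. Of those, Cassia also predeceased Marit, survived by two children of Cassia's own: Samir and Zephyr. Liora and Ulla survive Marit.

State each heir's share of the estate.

Declan takes one-third of €2,115,000 = €705,000. The remaining €1,410,000 passes to the descendants.
The descendants' portion (€1,410,000) is divided at the children's generation into 4 shares of €352,500. Liora and Ulla each take €352,500. The 2 shares of the deceased (Hector and Elio) are combined into a pool of €705,000.
That pool (€705,000) is divided at the grandchildren's generation into 5 shares of €141,000. Rangi, Kira, and Vidar each take €141,000. The 2 shares of the deceased (Quinn and Cassia) are combined into a pool of €282,000.
That pool (€282,000) is divided at the great-grandchildren's generation equally among Harun, Paloma, Samir, and Zephyr: €70,500 each.

Declan: €705,000; Rangi: €141,000; Kira: €141,000; Harun: €70,500; Paloma: €70,500; Liora: €352,500; Ulla: €352,500; Samir: €70,500; Zephyr: €70,500; Vidar: €141,000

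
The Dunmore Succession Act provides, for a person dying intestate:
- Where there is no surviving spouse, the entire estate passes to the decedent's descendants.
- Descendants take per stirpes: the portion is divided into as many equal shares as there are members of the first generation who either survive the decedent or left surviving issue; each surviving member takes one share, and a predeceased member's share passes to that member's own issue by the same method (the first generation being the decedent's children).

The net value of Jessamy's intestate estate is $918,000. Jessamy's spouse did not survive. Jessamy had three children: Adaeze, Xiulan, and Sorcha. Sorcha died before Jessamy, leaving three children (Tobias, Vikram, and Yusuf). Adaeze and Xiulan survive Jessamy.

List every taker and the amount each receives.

The entire $918,000 passes to the descendants.
That amount ($918,000) is divided into 3 shares of $306,000: Adaeze and Xiulan each take $306,000; Sorcha's $306,000 share passes to Sorcha's issue.
Sorcha's share ($306,000) is divided into 3 shares of $102,000: Tobias, Vikram, and Yusuf each take $102,000.

Adaeze: $306,000; Xiulan: $306,000; Tobias: $102,000; Vikram: $102,000; Yusuf: $102,000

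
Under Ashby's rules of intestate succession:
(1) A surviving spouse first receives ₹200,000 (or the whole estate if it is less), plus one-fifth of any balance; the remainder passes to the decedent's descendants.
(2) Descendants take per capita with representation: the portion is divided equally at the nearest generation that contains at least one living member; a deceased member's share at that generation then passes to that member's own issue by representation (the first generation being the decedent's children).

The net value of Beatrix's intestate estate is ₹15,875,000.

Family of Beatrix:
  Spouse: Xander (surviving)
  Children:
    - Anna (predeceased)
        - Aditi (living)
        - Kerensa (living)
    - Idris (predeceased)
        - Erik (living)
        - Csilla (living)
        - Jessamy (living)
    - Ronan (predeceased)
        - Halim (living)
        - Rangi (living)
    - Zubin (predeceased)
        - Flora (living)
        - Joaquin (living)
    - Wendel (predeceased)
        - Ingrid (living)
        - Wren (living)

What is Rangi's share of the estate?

Xander first takes ₹200,000, leaving a balance of ₹15,675,000. Xander then takes one-fifth of the balance (₹3,135,000), for a total of ₹3,335,000. The remaining ₹12,540,000 passes to the descendants.
No child survives, so the initial division is made at the grandchildren's generation.
The descendants' portion (₹12,540,000) is divided into 11 shares of ₹1,140,000: Aditi, Kerensa, Erik, Csilla, Jessamy, Halim, Rangi, Flora, Joaquin, Ingrid, and Wren each take ₹1,140,000.

Rangi receives ₹1,140,000.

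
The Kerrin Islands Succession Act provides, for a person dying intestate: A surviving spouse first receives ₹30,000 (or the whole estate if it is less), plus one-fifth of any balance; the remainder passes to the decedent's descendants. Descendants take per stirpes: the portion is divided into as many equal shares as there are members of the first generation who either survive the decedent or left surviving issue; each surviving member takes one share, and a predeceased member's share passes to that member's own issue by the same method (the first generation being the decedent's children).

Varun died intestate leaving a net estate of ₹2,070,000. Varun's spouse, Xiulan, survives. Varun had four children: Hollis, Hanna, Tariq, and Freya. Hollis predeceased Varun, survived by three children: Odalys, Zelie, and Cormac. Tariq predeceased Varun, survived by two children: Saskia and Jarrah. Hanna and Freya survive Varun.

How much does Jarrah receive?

Jarrah receives ₹204,000.

Xiulan first takes ₹30,000, leaving a balance of ₹2,040,000. Xiulan then takes one-fifth of the balance (₹408,000), for a total of ₹438,000. The remaining ₹1,632,000 passes to the descendants.
The descendants' portion (₹1,632,000) is divided into 4 shares of ₹408,000: Hanna and Freya each take ₹408,000; Hollis's ₹408,000 share passes to Hollis's issue; Tariq's ₹408,000 share passes to Tariq's issue.
Hollis's share (₹408,000) is divided into 3 shares of ₹136,000: Odalys, Zelie, and Cormac each take ₹136,000.
Tariq's share (₹408,000) is divided into 2 shares of ₹204,000: Saskia and Jarrah each take ₹204,000.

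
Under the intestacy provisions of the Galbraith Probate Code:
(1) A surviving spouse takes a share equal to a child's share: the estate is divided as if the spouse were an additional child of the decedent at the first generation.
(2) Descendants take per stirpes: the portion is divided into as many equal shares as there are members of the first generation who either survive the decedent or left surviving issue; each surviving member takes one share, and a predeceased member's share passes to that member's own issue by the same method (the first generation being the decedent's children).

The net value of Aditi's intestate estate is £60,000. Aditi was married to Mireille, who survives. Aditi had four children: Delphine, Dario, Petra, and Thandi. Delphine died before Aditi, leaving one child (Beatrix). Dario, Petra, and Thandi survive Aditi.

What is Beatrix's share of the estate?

Beatrix receives £12,000.

The spouse counts as an additional share at the children's level, so there are 5 primary shares of £12,000. Mireille takes one such share (£12,000).
The children's combined portion (£48,000) is divided into 4 shares of £12,000: Dario, Petra, and Thandi each take £12,000; Delphine's £12,000 share passes to Delphine's issue.
Delphine's share (£12,000) passes entirely to Beatrix.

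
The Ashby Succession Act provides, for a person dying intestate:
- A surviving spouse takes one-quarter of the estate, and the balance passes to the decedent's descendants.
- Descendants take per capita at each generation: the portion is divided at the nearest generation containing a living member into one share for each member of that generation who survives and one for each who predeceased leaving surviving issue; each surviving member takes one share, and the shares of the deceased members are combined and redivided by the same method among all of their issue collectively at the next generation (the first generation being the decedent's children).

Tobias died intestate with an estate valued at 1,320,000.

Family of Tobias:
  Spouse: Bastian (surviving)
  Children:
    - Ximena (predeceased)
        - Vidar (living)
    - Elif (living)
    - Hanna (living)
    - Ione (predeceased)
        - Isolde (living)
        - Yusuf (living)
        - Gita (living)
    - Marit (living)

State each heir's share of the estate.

Bastian takes one-quarter of 1,320,000 = 330,000. The remaining 990,000 passes to the descendants.
The descendants' portion (990,000) is divided at the children's generation into 5 shares of 198,000. Elif, Hanna, and Marit each take 198,000. The 2 shares of the deceased (Ximena and Ione) are combined into a pool of 396,000.
That pool (396,000) is divided at the grandchildren's generation equally among Vidar, Isolde, Yusuf, and Gita: 99,000 each.

Bastian: 330,000; Vidar: 99,000; Elif: 198,000; Hanna: 198,000; Isolde: 99,000; Yusuf: 99,000; Gita: 99,000; Marit: 198,000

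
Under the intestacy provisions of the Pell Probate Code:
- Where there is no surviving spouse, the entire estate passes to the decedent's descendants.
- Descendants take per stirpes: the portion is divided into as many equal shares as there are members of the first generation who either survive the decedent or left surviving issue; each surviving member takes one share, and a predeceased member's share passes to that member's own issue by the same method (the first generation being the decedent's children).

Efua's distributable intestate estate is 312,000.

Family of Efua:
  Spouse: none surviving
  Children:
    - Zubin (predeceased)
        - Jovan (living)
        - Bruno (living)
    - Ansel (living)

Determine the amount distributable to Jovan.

The entire 312,000 passes to the descendants.
That amount (312,000) is divided into 2 shares of 156,000: Ansel takes 156,000; Zubin's 156,000 share passes to Zubin's issue.
Zubin's share (156,000) is divided into 2 shares of 78,000: Jovan and Bruno each take 78,000.

Jovan receives 78,000.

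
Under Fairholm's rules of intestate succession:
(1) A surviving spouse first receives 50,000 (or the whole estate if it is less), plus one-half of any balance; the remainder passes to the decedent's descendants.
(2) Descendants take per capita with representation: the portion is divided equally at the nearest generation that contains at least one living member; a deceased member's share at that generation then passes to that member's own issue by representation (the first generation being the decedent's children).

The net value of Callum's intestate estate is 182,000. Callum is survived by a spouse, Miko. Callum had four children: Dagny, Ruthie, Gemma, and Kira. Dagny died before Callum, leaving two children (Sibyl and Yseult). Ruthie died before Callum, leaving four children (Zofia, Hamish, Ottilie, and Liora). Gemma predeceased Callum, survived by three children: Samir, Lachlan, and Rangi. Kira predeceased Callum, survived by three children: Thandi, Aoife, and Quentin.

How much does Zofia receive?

Miko first takes 50,000, leaving a balance of 132,000. Miko then takes one-half of the balance (66,000), for a total of 116,000. The remaining 66,000 passes to the descendants.
No child survives, so the initial division is made at the grandchildren's generation.
The descendants' portion (66,000) is divided into 12 shares of 5,500: Sibyl, Yseult, Zofia, Hamish, Ottilie, Liora, Samir, Lachlan, Rangi, Thandi, Aoife, and Quentin each take 5,500.

Zofia receives 5,500.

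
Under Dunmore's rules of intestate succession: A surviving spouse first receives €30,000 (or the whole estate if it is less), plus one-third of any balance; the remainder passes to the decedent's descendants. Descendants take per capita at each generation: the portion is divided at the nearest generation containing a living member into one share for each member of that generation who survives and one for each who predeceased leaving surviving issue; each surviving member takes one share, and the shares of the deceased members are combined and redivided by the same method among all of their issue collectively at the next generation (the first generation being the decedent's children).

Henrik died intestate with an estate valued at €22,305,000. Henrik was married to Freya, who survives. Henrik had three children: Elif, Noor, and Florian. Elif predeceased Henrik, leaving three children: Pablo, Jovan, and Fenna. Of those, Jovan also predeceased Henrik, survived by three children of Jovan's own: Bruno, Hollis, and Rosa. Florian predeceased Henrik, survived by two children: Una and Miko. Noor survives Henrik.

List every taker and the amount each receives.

Freya: €7,455,000; Pablo: €1,980,000; Bruno: €660,000; Hollis: €660,000; Rosa: €660,000; Fenna: €1,980,000; Noor: €4,950,000; Una: €1,980,000; Miko: €1,980,000

Freya first takes €30,000, leaving a balance of €22,275,000. Freya then takes one-third of the balance (€7,425,000), for a total of €7,455,000. The remaining €14,850,000 passes to the descendants.
The descendants' portion (€14,850,000) is divided at the children's generation into 3 shares of €4,950,000. Noor takes €4,950,000. The 2 shares of the deceased (Elif and Florian) are combined into a pool of €9,900,000.
That pool (€9,900,000) is divided at the grandchildren's generation into 5 shares of €1,980,000. Pablo, Fenna, Una, and Miko each take €1,980,000. The remaining share for the deceased Jovan (€1,980,000) is carried to the next generation.
That pool (€1,980,000) is divided at the great-grandchildren's generation equally among Bruno, Hollis, and Rosa: €660,000 each.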